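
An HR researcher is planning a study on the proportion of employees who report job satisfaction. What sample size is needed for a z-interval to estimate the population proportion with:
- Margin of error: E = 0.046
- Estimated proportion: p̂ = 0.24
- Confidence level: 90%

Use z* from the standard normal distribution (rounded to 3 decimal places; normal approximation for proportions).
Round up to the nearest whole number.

Using z* for proportion z-interval (normal approximation).

For 90% confidence, z* = 1.645 (from standard normal table)

Sample size formula for proportion z-interval: n = z*²p̂(1-p̂)/E²

n = 1.645² × 0.24 × 0.76 / 0.046²
  = 2.706025 × 0.1824 / 0.002116
  = 233.2604

Round up to the nearest whole number: n = 234

234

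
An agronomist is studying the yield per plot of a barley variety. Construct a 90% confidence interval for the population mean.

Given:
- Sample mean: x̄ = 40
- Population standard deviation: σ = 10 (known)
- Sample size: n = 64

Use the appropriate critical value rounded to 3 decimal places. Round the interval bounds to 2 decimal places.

The population standard deviation σ is known, so use a z-interval (standard normal critical value).

For 90% confidence, z* = 1.645 (from standard normal table)

Standard error: SE = σ/√n = 10/√64 = 1.250000

Margin of error: E = z* × SE = 1.645 × 1.250000 = 2.0562

Z-interval: x̄ ± E = 40 ± 2.0562 = (37.9438, 42.0562)

Rounded to 2 decimal places:

(37.94, 42.06)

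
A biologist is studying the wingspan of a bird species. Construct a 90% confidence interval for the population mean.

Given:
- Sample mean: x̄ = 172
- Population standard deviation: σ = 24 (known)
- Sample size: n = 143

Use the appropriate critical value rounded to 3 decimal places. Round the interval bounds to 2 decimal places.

The population standard deviation σ is known, so use a z-interval (standard normal critical value).

For 90% confidence, z* = 1.645 (from standard normal table)

Standard error: SE = σ/√n = 24/√143 = 2.006981

Margin of error: E = z* × SE = 1.645 × 2.006981 = 3.3015

Z-interval: x̄ ± E = 172 ± 3.3015 = (168.6985, 175.3015)

Rounded to 2 decimal places:

(168.70, 175.30)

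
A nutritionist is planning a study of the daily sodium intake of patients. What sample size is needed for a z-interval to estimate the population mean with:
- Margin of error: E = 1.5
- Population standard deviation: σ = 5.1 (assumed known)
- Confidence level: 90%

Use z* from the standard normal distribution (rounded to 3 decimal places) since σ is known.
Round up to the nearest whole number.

Using z* since population σ is known (z-interval formula).

For 90% confidence, z* = 1.645 (from standard normal table)

Sample size formula for z-interval: n = (z*σ/E)²

n = (1.645 × 5.1 / 1.5)²
  = (5.593000)²
  = 31.2816

Round up to the nearest whole number: n = 32

32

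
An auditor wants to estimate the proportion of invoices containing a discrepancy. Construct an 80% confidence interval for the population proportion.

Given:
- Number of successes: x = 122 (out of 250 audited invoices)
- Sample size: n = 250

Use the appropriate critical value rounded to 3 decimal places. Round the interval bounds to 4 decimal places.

Sample proportion: p̂ = 122/250 = 0.488000

Check conditions for normal approximation:
  np̂ = 122 ≥ 10 ✓
  n(1-p̂) = 128 ≥ 10 ✓

The sample is large enough, so use a z-interval (normal approximation) for the proportion.

For 80% confidence, z* = 1.282 (from standard normal table)

Standard error: SE = √(p̂(1-p̂)/n) = √(0.488000×0.512000/250) = 0.03161367

Margin of error: E = z* × SE = 1.282 × 0.03161367 = 0.040529

Z-interval: p̂ ± E = 0.488000 ± 0.040529 = (0.447471, 0.528529)

Rounded to 4 decimal places:

(0.4475, 0.5285)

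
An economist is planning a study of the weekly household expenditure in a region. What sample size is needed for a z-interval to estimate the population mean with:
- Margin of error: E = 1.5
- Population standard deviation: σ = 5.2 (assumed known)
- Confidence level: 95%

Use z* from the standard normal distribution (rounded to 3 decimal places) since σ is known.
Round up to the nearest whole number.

Using z* since population σ is known (z-interval formula).

For 95% confidence, z* = 1.96 (from standard normal table)

Sample size formula for z-interval: n = (z*σ/E)²

n = (1.96 × 5.2 / 1.5)²
  = (6.794667)²
  = 46.1675

Round up to the nearest whole number: n = 47

47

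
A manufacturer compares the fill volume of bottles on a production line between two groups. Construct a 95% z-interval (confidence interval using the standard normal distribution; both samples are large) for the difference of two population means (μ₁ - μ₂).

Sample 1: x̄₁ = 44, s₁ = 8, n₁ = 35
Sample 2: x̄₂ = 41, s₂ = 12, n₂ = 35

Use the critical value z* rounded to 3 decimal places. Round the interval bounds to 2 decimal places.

Both samples are large (n₁ = 35 ≥ 30, n₂ = 35 ≥ 30), so a z-interval for the difference of means applies.

Point estimate: x̄₁ - x̄₂ = 44 - 41 = 3

Standard error: SE = √(s₁²/n₁ + s₂²/n₂)
= √(8²/35 + 12²/35)
= √(1.828571 + 4.114286)
= 2.437798

For 95% confidence, z* = 1.96 (from standard normal table)
Margin of error: E = z* × SE = 1.96 × 2.437798 = 4.7781

Z-interval: (x̄₁ - x̄₂) ± E = 3 ± 4.7781 = (-1.7781, 7.7781)

Rounded to 2 decimal places:

(-1.78, 7.78)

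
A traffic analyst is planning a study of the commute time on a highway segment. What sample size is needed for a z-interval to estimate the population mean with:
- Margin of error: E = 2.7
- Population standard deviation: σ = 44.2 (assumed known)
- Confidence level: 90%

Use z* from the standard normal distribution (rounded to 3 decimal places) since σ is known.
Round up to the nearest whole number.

Using z* since population σ is known (z-interval formula).

For 90% confidence, z* = 1.645 (from standard normal table)

Sample size formula for z-interval: n = (z*σ/E)²

n = (1.645 × 44.2 / 2.7)²
  = (26.929259)²
  = 725.1850

Round up to the nearest whole number: n = 726

726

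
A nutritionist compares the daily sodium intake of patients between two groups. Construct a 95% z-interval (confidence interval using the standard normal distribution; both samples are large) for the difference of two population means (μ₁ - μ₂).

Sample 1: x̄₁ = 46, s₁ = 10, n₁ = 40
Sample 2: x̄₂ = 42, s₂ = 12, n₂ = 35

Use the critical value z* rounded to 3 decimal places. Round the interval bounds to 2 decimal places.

Both samples are large (n₁ = 40 ≥ 30, n₂ = 35 ≥ 30), so a z-interval for the difference of means applies.

Point estimate: x̄₁ - x̄₂ = 46 - 42 = 4

Standard error: SE = √(s₁²/n₁ + s₂²/n₂)
= √(10²/40 + 12²/35)
= √(2.500000 + 4.114286)
= 2.571825

For 95% confidence, z* = 1.96 (from standard normal table)
Margin of error: E = z* × SE = 1.96 × 2.571825 = 5.0408

Z-interval: (x̄₁ - x̄₂) ± E = 4 ± 5.0408 = (-1.0408, 9.0408)

Rounded to 2 decimal places:

(-1.04, 9.04)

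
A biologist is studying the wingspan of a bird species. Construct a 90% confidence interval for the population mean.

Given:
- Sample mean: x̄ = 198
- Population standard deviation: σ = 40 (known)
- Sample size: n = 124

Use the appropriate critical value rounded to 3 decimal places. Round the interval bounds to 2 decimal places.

The population standard deviation σ is known, so use a z-interval (standard normal critical value).

For 90% confidence, z* = 1.645 (from standard normal table)

Standard error: SE = σ/√n = 40/√124 = 3.592106

Margin of error: E = z* × SE = 1.645 × 3.592106 = 5.9090

Z-interval: x̄ ± E = 198 ± 5.9090 = (192.0910, 203.9090)

Rounded to 2 decimal places:

(192.09, 203.91)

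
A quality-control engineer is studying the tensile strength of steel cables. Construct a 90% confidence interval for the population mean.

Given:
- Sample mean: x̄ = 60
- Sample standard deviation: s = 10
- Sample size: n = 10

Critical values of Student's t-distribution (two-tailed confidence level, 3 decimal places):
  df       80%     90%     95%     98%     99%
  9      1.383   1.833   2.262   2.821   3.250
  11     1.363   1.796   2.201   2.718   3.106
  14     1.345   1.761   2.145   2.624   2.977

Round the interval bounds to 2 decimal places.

The population standard deviation σ is unknown (only the sample standard deviation s is given), so use a t-interval with df = n - 1 = 10 - 1 = 9.

For 90% confidence with df = 9, t* = 1.833 (from t-table)

Standard error: SE = s/√n = 10/√10 = 3.162278

Margin of error: E = t* × SE = 1.833 × 3.162278 = 5.7965

T-interval: x̄ ± E = 60 ± 5.7965 = (54.2035, 65.7965)

Rounded to 2 decimal places:

(54.20, 65.80)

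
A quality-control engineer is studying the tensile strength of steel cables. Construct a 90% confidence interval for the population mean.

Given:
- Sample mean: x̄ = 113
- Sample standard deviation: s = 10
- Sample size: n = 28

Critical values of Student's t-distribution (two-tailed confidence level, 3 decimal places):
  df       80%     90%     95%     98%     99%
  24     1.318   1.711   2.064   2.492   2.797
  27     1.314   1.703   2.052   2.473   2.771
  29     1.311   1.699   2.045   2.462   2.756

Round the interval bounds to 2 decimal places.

The population standard deviation σ is unknown (only the sample standard deviation s is given), so use a t-interval with df = n - 1 = 28 - 1 = 27.

For 90% confidence with df = 27, t* = 1.703 (from t-table)

Standard error: SE = s/√n = 10/√28 = 1.889822

Margin of error: E = t* × SE = 1.703 × 1.889822 = 3.2184

T-interval: x̄ ± E = 113 ± 3.2184 = (109.7816, 116.2184)

Rounded to 2 decimal places:

(109.78, 116.22)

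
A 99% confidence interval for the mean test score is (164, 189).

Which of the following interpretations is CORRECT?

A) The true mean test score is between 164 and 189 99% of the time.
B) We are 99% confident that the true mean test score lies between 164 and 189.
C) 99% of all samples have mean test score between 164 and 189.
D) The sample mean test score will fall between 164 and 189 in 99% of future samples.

A confidence interval represents our confidence in the procedure, not a probability statement about the parameter.

Key concept: If we repeated this sampling process many times and computed a 99% CI each time, about 99% of those intervals would contain the true population parameter.

For this specific interval (164, 189):
- Midpoint (point estimate): 176.5
- Margin of error: 12.5

The correct interpretation is the one stating confidence that the true parameter lies in the interval — option B.

B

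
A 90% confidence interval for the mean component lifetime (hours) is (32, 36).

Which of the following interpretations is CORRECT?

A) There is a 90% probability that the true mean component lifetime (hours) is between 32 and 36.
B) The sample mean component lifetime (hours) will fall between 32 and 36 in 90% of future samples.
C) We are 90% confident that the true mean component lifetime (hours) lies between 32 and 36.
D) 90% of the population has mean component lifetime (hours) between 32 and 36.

A confidence interval represents our confidence in the procedure, not a probability statement about the parameter.

Key concept: If we repeated this sampling process many times and computed a 90% CI each time, about 90% of those intervals would contain the true population parameter.

For this specific interval (32, 36):
- Midpoint (point estimate): 34
- Margin of error: 2

The correct interpretation is the one stating confidence that the true parameter lies in the interval — option C.

C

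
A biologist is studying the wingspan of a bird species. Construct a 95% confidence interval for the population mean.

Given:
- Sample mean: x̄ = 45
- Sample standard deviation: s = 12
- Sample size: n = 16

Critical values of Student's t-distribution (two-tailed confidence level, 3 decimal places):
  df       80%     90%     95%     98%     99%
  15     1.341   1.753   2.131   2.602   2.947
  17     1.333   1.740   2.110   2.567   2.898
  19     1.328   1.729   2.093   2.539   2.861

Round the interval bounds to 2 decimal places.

The population standard deviation σ is unknown (only the sample standard deviation s is given), so use a t-interval with df = n - 1 = 16 - 1 = 15.

For 95% confidence with df = 15, t* = 2.131 (from t-table)

Standard error: SE = s/√n = 12/√16 = 3.000000

Margin of error: E = t* × SE = 2.131 × 3.000000 = 6.3930

T-interval: x̄ ± E = 45 ± 6.3930 = (38.6070, 51.3930)

Rounded to 2 decimal places:

(38.61, 51.39)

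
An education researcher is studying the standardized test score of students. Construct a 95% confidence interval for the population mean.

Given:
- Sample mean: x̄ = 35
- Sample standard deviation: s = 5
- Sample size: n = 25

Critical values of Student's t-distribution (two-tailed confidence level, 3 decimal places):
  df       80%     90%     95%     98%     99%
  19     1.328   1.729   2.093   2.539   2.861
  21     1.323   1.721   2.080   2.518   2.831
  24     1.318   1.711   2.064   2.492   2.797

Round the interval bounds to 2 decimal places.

The population standard deviation σ is unknown (only the sample standard deviation s is given), so use a t-interval with df = n - 1 = 25 - 1 = 24.

For 95% confidence with df = 24, t* = 2.064 (from t-table)

Standard error: SE = s/√n = 5/√25 = 1.000000

Margin of error: E = t* × SE = 2.064 × 1.000000 = 2.0640

T-interval: x̄ ± E = 35 ± 2.0640 = (32.9360, 37.0640)

Rounded to 2 decimal places:

(32.94, 37.06)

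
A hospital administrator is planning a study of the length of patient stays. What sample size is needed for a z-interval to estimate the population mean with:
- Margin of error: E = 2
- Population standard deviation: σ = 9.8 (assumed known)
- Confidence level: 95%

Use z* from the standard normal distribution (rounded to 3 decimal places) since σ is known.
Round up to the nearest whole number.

Using z* since population σ is known (z-interval formula).

For 95% confidence, z* = 1.96 (from standard normal table)

Sample size formula for z-interval: n = (z*σ/E)²

n = (1.96 × 9.8 / 2)²
  = (9.604000)²
  = 92.2368

Round up to the nearest whole number: n = 93

93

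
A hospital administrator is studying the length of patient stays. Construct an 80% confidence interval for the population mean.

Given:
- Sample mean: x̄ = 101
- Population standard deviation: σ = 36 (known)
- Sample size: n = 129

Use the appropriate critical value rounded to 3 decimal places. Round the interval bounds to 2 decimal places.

The population standard deviation σ is known, so use a z-interval (standard normal critical value).

For 80% confidence, z* = 1.282 (from standard normal table)

Standard error: SE = σ/√n = 36/√129 = 3.169623

Margin of error: E = z* × SE = 1.282 × 3.169623 = 4.0635

Z-interval: x̄ ± E = 101 ± 4.0635 = (96.9365, 105.0635)

Rounded to 2 decimal places:

(96.94, 105.06)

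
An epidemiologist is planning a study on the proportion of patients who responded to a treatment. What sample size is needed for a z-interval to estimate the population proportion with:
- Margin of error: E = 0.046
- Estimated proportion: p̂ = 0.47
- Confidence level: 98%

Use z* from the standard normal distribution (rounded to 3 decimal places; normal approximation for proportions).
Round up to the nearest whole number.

Using z* for proportion z-interval (normal approximation).

For 98% confidence, z* = 2.326 (from standard normal table)

Sample size formula for proportion z-interval: n = z*²p̂(1-p̂)/E²

n = 2.326² × 0.47 × 0.53 / 0.046²
  = 5.410276 × 0.2491 / 0.002116
  = 636.9091

Round up to the nearest whole number: n = 637

637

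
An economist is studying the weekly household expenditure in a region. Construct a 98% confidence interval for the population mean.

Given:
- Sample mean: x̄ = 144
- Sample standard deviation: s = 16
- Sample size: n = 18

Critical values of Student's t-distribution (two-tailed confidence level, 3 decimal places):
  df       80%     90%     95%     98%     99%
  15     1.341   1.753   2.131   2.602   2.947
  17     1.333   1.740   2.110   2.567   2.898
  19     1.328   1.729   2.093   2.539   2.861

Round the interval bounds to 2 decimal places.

The population standard deviation σ is unknown (only the sample standard deviation s is given), so use a t-interval with df = n - 1 = 18 - 1 = 17.

For 98% confidence with df = 17, t* = 2.567 (from t-table)

Standard error: SE = s/√n = 16/√18 = 3.771236

Margin of error: E = t* × SE = 2.567 × 3.771236 = 9.6808

T-interval: x̄ ± E = 144 ± 9.6808 = (134.3192, 153.6808)

Rounded to 2 decimal places:

(134.32, 153.68)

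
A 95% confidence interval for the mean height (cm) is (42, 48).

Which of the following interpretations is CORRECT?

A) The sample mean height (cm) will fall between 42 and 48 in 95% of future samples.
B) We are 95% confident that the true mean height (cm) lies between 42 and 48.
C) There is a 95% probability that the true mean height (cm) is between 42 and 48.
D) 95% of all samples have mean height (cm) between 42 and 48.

A confidence interval represents our confidence in the procedure, not a probability statement about the parameter.

Key concept: If we repeated this sampling process many times and computed a 95% CI each time, about 95% of those intervals would contain the true population parameter.

For this specific interval (42, 48):
- Midpoint (point estimate): 45
- Margin of error: 3

The correct interpretation is the one stating confidence that the true parameter lies in the interval — option B.

B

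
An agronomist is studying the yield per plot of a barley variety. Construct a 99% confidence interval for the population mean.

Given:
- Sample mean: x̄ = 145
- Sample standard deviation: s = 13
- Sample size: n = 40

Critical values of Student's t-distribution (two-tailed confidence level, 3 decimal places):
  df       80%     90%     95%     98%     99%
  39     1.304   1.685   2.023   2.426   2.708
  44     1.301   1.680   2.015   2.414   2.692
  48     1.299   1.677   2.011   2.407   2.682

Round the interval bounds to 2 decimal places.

The population standard deviation σ is unknown (only the sample standard deviation s is given), so use a t-interval with df = n - 1 = 40 - 1 = 39.

For 99% confidence with df = 39, t* = 2.708 (from t-table)

Standard error: SE = s/√n = 13/√40 = 2.055480

Margin of error: E = t* × SE = 2.708 × 2.055480 = 5.5662

T-interval: x̄ ± E = 145 ± 5.5662 = (139.4338, 150.5662)

Rounded to 2 decimal places:

(139.43, 150.57)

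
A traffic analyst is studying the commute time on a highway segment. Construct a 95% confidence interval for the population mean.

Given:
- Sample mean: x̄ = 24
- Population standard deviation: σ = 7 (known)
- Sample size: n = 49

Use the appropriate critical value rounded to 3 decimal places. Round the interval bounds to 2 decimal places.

The population standard deviation σ is known, so use a z-interval (standard normal critical value).

For 95% confidence, z* = 1.96 (from standard normal table)

Standard error: SE = σ/√n = 7/√49 = 1.000000

Margin of error: E = z* × SE = 1.96 × 1.000000 = 1.9600

Z-interval: x̄ ± E = 24 ± 1.9600 = (22.0400, 25.9600)

Rounded to 2 decimal places:

(22.04, 25.96)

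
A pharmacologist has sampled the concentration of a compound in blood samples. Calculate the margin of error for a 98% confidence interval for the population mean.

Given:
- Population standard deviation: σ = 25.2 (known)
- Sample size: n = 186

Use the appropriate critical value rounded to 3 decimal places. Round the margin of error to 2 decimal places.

The population standard deviation σ is known, so use the z-interval margin of error formula.

For 98% confidence, z* = 2.326 (from standard normal table)

Margin of error formula for z-interval: E = z* × σ/√n

E = 2.326 × 25.2/√186
  = 2.326 × 1.847754
  = 4.2979

Rounded to 2 decimal places:

4.30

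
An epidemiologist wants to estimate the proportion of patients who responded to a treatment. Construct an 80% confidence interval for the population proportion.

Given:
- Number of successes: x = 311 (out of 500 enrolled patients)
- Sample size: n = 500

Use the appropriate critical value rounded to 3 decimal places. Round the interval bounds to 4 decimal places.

Sample proportion: p̂ = 311/500 = 0.622000

Check conditions for normal approximation:
  np̂ = 311 ≥ 10 ✓
  n(1-p̂) = 189 ≥ 10 ✓

The sample is large enough, so use a z-interval (normal approximation) for the proportion.

For 80% confidence, z* = 1.282 (from standard normal table)

Standard error: SE = √(p̂(1-p̂)/n) = √(0.622000×0.378000/500) = 0.02168483

Margin of error: E = z* × SE = 1.282 × 0.02168483 = 0.027800

Z-interval: p̂ ± E = 0.622000 ± 0.027800 = (0.594200, 0.649800)

Rounded to 4 decimal places:

(0.5942, 0.6498)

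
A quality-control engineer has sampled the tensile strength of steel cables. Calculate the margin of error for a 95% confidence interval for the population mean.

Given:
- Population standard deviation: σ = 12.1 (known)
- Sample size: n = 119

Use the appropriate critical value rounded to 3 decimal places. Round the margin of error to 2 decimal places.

The population standard deviation σ is known, so use the z-interval margin of error formula.

For 95% confidence, z* = 1.96 (from standard normal table)

Margin of error formula for z-interval: E = z* × σ/√n

E = 1.96 × 12.1/√119
  = 1.96 × 1.109205
  = 2.1740

Rounded to 2 decimal places:

2.17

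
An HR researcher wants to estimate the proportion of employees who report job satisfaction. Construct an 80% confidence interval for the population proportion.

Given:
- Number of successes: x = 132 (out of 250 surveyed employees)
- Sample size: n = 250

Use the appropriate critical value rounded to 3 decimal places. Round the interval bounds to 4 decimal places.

Sample proportion: p̂ = 132/250 = 0.528000

Check conditions for normal approximation:
  np̂ = 132 ≥ 10 ✓
  n(1-p̂) = 118 ≥ 10 ✓

The sample is large enough, so use a z-interval (normal approximation) for the proportion.

For 80% confidence, z* = 1.282 (from standard normal table)

Standard error: SE = √(p̂(1-p̂)/n) = √(0.528000×0.472000/250) = 0.03157315

Margin of error: E = z* × SE = 1.282 × 0.03157315 = 0.040477

Z-interval: p̂ ± E = 0.528000 ± 0.040477 = (0.487523, 0.568477)

Rounded to 4 decimal places:

(0.4875, 0.5685)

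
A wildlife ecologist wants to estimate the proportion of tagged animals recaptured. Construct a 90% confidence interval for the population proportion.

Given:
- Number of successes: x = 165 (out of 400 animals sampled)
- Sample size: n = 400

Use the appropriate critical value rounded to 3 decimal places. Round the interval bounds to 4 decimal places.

Sample proportion: p̂ = 165/400 = 0.412500

Check conditions for normal approximation:
  np̂ = 165 ≥ 10 ✓
  n(1-p̂) = 235 ≥ 10 ✓

The sample is large enough, so use a z-interval (normal approximation) for the proportion.

For 90% confidence, z* = 1.645 (from standard normal table)

Standard error: SE = √(p̂(1-p̂)/n) = √(0.412500×0.587500/400) = 0.02461421

Margin of error: E = z* × SE = 1.645 × 0.02461421 = 0.040490

Z-interval: p̂ ± E = 0.412500 ± 0.040490 = (0.372010, 0.452990)

Rounded to 4 decimal places:

(0.3720, 0.4530)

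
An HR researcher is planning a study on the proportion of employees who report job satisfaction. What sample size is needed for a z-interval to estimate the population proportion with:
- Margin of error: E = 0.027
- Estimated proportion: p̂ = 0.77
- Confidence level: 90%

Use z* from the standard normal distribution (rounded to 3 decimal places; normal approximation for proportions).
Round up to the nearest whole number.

Using z* for proportion z-interval (normal approximation).

For 90% confidence, z* = 1.645 (from standard normal table)

Sample size formula for proportion z-interval: n = z*²p̂(1-p̂)/E²

n = 1.645² × 0.77 × 0.23 / 0.027²
  = 2.706025 × 0.1771 / 0.000729
  = 657.3896

Round up to the nearest whole number: n = 658

658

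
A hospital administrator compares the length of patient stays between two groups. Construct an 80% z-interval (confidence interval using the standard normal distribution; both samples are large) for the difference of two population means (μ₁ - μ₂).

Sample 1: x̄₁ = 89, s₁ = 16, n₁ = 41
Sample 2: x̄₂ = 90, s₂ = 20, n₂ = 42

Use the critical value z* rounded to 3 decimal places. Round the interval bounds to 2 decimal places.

Both samples are large (n₁ = 41 ≥ 30, n₂ = 42 ≥ 30), so a z-interval for the difference of means applies.

Point estimate: x̄₁ - x̄₂ = 89 - 90 = -1

Standard error: SE = √(s₁²/n₁ + s₂²/n₂)
= √(16²/41 + 20²/42)
= √(6.243902 + 9.523810)
= 3.970858

For 80% confidence, z* = 1.282 (from standard normal table)
Margin of error: E = z* × SE = 1.282 × 3.970858 = 5.0906

Z-interval: (x̄₁ - x̄₂) ± E = -1 ± 5.0906 = (-6.0906, 4.0906)

Rounded to 2 decimal places:

(-6.09, 4.09)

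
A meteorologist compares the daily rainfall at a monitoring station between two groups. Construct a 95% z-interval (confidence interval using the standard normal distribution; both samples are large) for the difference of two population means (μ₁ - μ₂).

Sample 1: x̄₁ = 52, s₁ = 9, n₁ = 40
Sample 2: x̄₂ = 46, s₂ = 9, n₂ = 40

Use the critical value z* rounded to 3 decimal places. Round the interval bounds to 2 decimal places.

Both samples are large (n₁ = 40 ≥ 30, n₂ = 40 ≥ 30), so a z-interval for the difference of means applies.

Point estimate: x̄₁ - x̄₂ = 52 - 46 = 6

Standard error: SE = √(s₁²/n₁ + s₂²/n₂)
= √(9²/40 + 9²/40)
= √(2.025000 + 2.025000)
= 2.012461

For 95% confidence, z* = 1.96 (from standard normal table)
Margin of error: E = z* × SE = 1.96 × 2.012461 = 3.9444

Z-interval: (x̄₁ - x̄₂) ± E = 6 ± 3.9444 = (2.0556, 9.9444)

Rounded to 2 decimal places:

(2.06, 9.94)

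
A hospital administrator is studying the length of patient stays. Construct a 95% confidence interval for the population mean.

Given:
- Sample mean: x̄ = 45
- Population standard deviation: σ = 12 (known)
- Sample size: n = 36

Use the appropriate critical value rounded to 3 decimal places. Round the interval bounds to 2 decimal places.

The population standard deviation σ is known, so use a z-interval (standard normal critical value).

For 95% confidence, z* = 1.96 (from standard normal table)

Standard error: SE = σ/√n = 12/√36 = 2.000000

Margin of error: E = z* × SE = 1.96 × 2.000000 = 3.9200

Z-interval: x̄ ± E = 45 ± 3.9200 = (41.0800, 48.9200)

Rounded to 2 decimal places:

(41.08, 48.92)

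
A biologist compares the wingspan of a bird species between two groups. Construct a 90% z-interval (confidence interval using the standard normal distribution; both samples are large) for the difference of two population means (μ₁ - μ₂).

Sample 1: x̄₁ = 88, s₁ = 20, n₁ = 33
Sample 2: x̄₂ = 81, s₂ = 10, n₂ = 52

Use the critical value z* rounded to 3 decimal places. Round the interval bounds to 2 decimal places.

Both samples are large (n₁ = 33 ≥ 30, n₂ = 52 ≥ 30), so a z-interval for the difference of means applies.

Point estimate: x̄₁ - x̄₂ = 88 - 81 = 7

Standard error: SE = √(s₁²/n₁ + s₂²/n₂)
= √(20²/33 + 10²/52)
= √(12.121212 + 1.923077)
= 3.747571

For 90% confidence, z* = 1.645 (from standard normal table)
Margin of error: E = z* × SE = 1.645 × 3.747571 = 6.1648

Z-interval: (x̄₁ - x̄₂) ± E = 7 ± 6.1648 = (0.8352, 13.1648)

Rounded to 2 decimal places:

(0.84, 13.16)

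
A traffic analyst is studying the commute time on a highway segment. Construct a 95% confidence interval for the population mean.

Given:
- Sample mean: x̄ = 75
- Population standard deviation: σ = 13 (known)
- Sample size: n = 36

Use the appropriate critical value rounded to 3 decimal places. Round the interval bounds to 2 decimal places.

The population standard deviation σ is known, so use a z-interval (standard normal critical value).

For 95% confidence, z* = 1.96 (from standard normal table)

Standard error: SE = σ/√n = 13/√36 = 2.166667

Margin of error: E = z* × SE = 1.96 × 2.166667 = 4.2467

Z-interval: x̄ ± E = 75 ± 4.2467 = (70.7533, 79.2467)

Rounded to 2 decimal places:

(70.75, 79.25)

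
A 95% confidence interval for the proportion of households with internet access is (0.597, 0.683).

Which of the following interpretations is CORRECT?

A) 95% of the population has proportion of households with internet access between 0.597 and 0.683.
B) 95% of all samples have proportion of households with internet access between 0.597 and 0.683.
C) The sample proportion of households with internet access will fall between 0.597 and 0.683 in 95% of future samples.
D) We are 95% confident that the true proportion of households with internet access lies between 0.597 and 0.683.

A confidence interval represents our confidence in the procedure, not a probability statement about the parameter.

Key concept: If we repeated this sampling process many times and computed a 95% CI each time, about 95% of those intervals would contain the true population parameter.

For this specific interval (0.597, 0.683):
- Midpoint (point estimate): 0.64
- Margin of error: 0.043

The correct interpretation is the one stating confidence that the true parameter lies in the interval — option D.

D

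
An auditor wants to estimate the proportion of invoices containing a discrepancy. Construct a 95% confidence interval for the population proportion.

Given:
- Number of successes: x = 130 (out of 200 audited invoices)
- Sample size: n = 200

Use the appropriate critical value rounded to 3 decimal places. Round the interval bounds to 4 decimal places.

Sample proportion: p̂ = 130/200 = 0.650000

Check conditions for normal approximation:
  np̂ = 130 ≥ 10 ✓
  n(1-p̂) = 70 ≥ 10 ✓

The sample is large enough, so use a z-interval (normal approximation) for the proportion.

For 95% confidence, z* = 1.96 (from standard normal table)

Standard error: SE = √(p̂(1-p̂)/n) = √(0.650000×0.350000/200) = 0.03372684

Margin of error: E = z* × SE = 1.96 × 0.03372684 = 0.066105

Z-interval: p̂ ± E = 0.650000 ± 0.066105 = (0.583895, 0.716105)

Rounded to 4 decimal places:

(0.5839, 0.7161)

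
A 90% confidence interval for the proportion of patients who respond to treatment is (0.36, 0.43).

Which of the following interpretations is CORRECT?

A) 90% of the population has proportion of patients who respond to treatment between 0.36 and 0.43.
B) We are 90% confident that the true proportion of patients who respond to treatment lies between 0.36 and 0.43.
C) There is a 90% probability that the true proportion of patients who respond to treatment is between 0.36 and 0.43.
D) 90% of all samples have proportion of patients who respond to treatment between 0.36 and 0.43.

A confidence interval represents our confidence in the procedure, not a probability statement about the parameter.

Key concept: If we repeated this sampling process many times and computed a 90% CI each time, about 90% of those intervals would contain the true population parameter.

For this specific interval (0.36, 0.43):
- Midpoint (point estimate): 0.395
- Margin of error: 0.035

The correct interpretation is the one stating confidence that the true parameter lies in the interval — option B.

B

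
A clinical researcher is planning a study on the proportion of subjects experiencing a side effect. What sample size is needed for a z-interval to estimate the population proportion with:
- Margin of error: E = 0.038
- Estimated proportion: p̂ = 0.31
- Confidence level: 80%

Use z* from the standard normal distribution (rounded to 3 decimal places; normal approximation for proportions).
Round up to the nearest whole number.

Using z* for proportion z-interval (normal approximation).

For 80% confidence, z* = 1.282 (from standard normal table)

Sample size formula for proportion z-interval: n = z*²p̂(1-p̂)/E²

n = 1.282² × 0.31 × 0.69 / 0.038²
  = 1.643524 × 0.2139 / 0.001444
  = 243.4555

Round up to the nearest whole number: n = 244

244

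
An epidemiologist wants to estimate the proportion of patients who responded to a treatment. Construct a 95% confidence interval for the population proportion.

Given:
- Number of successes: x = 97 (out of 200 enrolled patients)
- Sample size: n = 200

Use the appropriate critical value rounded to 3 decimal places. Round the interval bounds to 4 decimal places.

Sample proportion: p̂ = 97/200 = 0.485000

Check conditions for normal approximation:
  np̂ = 97 ≥ 10 ✓
  n(1-p̂) = 103 ≥ 10 ✓

The sample is large enough, so use a z-interval (normal approximation) for the proportion.

For 95% confidence, z* = 1.96 (from standard normal table)

Standard error: SE = √(p̂(1-p̂)/n) = √(0.485000×0.515000/200) = 0.03533943

Margin of error: E = z* × SE = 1.96 × 0.03533943 = 0.069265

Z-interval: p̂ ± E = 0.485000 ± 0.069265 = (0.415735, 0.554265)

Rounded to 4 decimal places:

(0.4157, 0.5543)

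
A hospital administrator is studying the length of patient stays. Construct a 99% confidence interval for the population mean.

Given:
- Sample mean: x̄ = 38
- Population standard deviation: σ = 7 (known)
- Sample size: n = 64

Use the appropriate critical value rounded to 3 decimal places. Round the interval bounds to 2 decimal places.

The population standard deviation σ is known, so use a z-interval (standard normal critical value).

For 99% confidence, z* = 2.576 (from standard normal table)

Standard error: SE = σ/√n = 7/√64 = 0.875000

Margin of error: E = z* × SE = 2.576 × 0.875000 = 2.2540

Z-interval: x̄ ± E = 38 ± 2.2540 = (35.7460, 40.2540)

Rounded to 2 decimal places:

(35.75, 40.25)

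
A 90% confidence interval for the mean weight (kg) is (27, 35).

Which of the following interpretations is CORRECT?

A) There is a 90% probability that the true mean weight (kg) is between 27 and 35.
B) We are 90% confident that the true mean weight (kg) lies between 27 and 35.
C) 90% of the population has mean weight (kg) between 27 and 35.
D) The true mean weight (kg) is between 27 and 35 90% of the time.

A confidence interval represents our confidence in the procedure, not a probability statement about the parameter.

Key concept: If we repeated this sampling process many times and computed a 90% CI each time, about 90% of those intervals would contain the true population parameter.

For this specific interval (27, 35):
- Midpoint (point estimate): 31
- Margin of error: 4

The correct interpretation is the one stating confidence that the true parameter lies in the interval — option B.

B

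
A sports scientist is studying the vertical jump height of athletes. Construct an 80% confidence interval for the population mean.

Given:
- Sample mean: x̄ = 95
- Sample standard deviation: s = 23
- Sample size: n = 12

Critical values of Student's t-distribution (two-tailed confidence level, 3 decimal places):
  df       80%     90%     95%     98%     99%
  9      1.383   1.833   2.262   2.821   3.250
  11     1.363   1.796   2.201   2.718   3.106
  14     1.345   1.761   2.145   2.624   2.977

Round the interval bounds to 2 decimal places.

The population standard deviation σ is unknown (only the sample standard deviation s is given), so use a t-interval with df = n - 1 = 12 - 1 = 11.

For 80% confidence with df = 11, t* = 1.363 (from t-table)

Standard error: SE = s/√n = 23/√12 = 6.639528

Margin of error: E = t* × SE = 1.363 × 6.639528 = 9.0497

T-interval: x̄ ± E = 95 ± 9.0497 = (85.9503, 104.0497)

Rounded to 2 decimal places:

(85.95, 104.05)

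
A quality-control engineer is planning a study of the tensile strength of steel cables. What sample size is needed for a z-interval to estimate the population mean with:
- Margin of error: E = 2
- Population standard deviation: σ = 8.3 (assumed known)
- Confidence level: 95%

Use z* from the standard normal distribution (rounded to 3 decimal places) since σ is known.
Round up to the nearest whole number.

Using z* since population σ is known (z-interval formula).

For 95% confidence, z* = 1.96 (from standard normal table)

Sample size formula for z-interval: n = (z*σ/E)²

n = (1.96 × 8.3 / 2)²
  = (8.134000)²
  = 66.1620

Round up to the nearest whole number: n = 67

67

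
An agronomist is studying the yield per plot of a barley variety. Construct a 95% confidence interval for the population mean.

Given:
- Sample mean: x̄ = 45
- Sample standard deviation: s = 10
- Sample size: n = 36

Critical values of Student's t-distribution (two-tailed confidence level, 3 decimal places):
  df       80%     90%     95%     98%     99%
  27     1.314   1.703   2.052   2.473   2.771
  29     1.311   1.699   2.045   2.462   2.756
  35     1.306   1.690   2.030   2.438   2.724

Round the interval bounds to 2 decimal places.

The population standard deviation σ is unknown (only the sample standard deviation s is given), so use a t-interval with df = n - 1 = 36 - 1 = 35.

For 95% confidence with df = 35, t* = 2.030 (from t-table)

Standard error: SE = s/√n = 10/√36 = 1.666667

Margin of error: E = t* × SE = 2.030 × 1.666667 = 3.3833

T-interval: x̄ ± E = 45 ± 3.3833 = (41.6167, 48.3833)

Rounded to 2 decimal places:

(41.62, 48.38)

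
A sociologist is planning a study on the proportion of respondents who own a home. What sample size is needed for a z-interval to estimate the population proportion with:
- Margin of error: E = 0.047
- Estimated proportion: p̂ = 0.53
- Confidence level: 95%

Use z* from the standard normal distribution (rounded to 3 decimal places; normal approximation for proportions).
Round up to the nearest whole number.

Using z* for proportion z-interval (normal approximation).

For 95% confidence, z* = 1.96 (from standard normal table)

Sample size formula for proportion z-interval: n = z*²p̂(1-p̂)/E²

n = 1.96² × 0.53 × 0.47 / 0.047²
  = 3.8416 × 0.2491 / 0.002209
  = 433.2017

Round up to the nearest whole number: n = 434

434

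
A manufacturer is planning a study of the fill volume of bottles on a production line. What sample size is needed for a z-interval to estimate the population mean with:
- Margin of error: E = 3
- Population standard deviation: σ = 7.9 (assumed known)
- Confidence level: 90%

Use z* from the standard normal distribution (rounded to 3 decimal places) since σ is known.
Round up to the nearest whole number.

Using z* since population σ is known (z-interval formula).

For 90% confidence, z* = 1.645 (from standard normal table)

Sample size formula for z-interval: n = (z*σ/E)²

n = (1.645 × 7.9 / 3)²
  = (4.331833)²
  = 18.7648

Round up to the nearest whole number: n = 19

19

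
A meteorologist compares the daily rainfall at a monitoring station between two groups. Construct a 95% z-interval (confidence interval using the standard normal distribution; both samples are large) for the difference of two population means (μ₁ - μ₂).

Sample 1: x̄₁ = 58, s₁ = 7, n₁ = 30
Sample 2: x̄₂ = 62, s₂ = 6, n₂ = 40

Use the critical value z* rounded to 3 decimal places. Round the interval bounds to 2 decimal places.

Both samples are large (n₁ = 30 ≥ 30, n₂ = 40 ≥ 30), so a z-interval for the difference of means applies.

Point estimate: x̄₁ - x̄₂ = 58 - 62 = -4

Standard error: SE = √(s₁²/n₁ + s₂²/n₂)
= √(7²/30 + 6²/40)
= √(1.633333 + 0.900000)
= 1.591645

For 95% confidence, z* = 1.96 (from standard normal table)
Margin of error: E = z* × SE = 1.96 × 1.591645 = 3.1196

Z-interval: (x̄₁ - x̄₂) ± E = -4 ± 3.1196 = (-7.1196, -0.8804)

Rounded to 2 decimal places:

(-7.12, -0.88)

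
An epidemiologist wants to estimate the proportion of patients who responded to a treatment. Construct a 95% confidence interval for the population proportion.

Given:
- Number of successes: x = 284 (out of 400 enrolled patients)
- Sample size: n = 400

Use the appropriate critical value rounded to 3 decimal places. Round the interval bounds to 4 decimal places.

Sample proportion: p̂ = 284/400 = 0.710000

Check conditions for normal approximation:
  np̂ = 284 ≥ 10 ✓
  n(1-p̂) = 116 ≥ 10 ✓

The sample is large enough, so use a z-interval (normal approximation) for the proportion.

For 95% confidence, z* = 1.96 (from standard normal table)

Standard error: SE = √(p̂(1-p̂)/n) = √(0.710000×0.290000/400) = 0.02268810

Margin of error: E = z* × SE = 1.96 × 0.02268810 = 0.044469

Z-interval: p̂ ± E = 0.710000 ± 0.044469 = (0.665531, 0.754469)

Rounded to 4 decimal places:

(0.6655, 0.7545)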